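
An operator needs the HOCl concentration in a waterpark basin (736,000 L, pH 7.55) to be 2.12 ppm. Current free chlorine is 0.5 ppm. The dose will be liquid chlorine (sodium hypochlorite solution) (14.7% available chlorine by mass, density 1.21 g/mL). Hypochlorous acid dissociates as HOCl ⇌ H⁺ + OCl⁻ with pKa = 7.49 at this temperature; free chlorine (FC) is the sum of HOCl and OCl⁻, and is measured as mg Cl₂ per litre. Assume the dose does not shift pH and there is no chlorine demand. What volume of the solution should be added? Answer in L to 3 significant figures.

[OCl⁻]/[HOCl] = 10^(pH − pKa) = 10^(7.55 − 7.49) = 1.148; fraction as HOCl = 1/(1 + 1.148) = 0.4655.
Free chlorine required for 2.12 ppm HOCl: 2.12 / 0.4655 = 4.554 ppm.
FC to add: 4.554 − 0.5 = 4.054 mg/L as Cl₂.
Cl₂ equivalent: 4.054 mg/L × 736,000 L = 2984 g.
Product at 14.7% available Cl: 2984 / 0.147 = 20,300 g.
Volume: 20,300 g ÷ 1.21 g/mL = 16,780 mL.

16.8 L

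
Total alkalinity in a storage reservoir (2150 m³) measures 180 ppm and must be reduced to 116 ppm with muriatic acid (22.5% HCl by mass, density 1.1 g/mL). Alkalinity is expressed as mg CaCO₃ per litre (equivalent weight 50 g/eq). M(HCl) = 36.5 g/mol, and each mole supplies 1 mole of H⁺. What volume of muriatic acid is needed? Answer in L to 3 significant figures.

406 L

Volume: 2150 m³ = 2,150,000 L.
Alkalinity to neutralize: (180 − 116) = 64 mg/L as CaCO₃ × 2,150,000 L = 137,600 g as CaCO₃.
Equivalents of H⁺ required: 137,600 ÷ 50 g/eq = 2752 eq = 2752 mol HCl.
Mass of HCl: 2752 × 36.5 = 100,400 g.
Mass of 22.5% solution: 100,400 / 0.225 = 446,400 g.
Volume: 446,400 g ÷ 1.1 g/mL = 405,900 mL.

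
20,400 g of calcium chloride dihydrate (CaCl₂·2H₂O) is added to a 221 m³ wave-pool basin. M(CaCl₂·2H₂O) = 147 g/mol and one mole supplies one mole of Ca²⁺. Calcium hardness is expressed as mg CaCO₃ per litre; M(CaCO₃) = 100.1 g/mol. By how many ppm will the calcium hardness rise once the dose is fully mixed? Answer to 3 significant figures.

Volume: 221 m³ = 221,000 L.
Moles of Ca²⁺: 20,400 g ÷ 147 g/mol = 138.8 mol.
As CaCO₃: 138.8 mol × 100.1 g/mol = 13,890 g.
Rise: 13,890 g / 221,000 L × 1000 = 62.86 mg/L.

62.9 ppm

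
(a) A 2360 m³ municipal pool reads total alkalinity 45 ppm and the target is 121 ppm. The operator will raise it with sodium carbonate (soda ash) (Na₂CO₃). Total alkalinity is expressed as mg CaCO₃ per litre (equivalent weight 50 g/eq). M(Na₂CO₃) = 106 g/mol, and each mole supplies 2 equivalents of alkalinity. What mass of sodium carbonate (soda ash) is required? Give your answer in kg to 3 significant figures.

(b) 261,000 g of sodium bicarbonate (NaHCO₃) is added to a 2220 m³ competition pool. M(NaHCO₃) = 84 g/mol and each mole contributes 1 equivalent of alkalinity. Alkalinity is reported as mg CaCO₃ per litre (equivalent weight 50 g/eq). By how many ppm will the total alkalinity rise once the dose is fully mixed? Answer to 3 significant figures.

(a) Volume: 2360 m³ = 2,360,000 L.
(a) Alkalinity to add: (121 − 45) = 76 mg/L as CaCO₃ × 2,360,000 L = 179,400 g as CaCO₃.
(a) Equivalents: 179,400 g ÷ 50 g/eq = 3587 eq.
(a) Each mole of Na₂CO₃ supplies 2 eq, so 3587 / 2 = 1794 mol.
(a) Mass: 1794 mol × 106 g/mol = 190,100 g.

(b) Volume: 2220 m³ = 2,220,000 L.
(b) Moles of NaHCO₃: 261,000 g ÷ 84 g/mol = 3107 mol → 3107 eq of alkalinity.
(b) As CaCO₃: 3107 eq × 50 g/eq = 155,400 g.
(b) Rise: 155,400 g / 2,220,000 L × 1000 = 69.98 mg/L.

(a) 190 kg; (b) 70.0 ppm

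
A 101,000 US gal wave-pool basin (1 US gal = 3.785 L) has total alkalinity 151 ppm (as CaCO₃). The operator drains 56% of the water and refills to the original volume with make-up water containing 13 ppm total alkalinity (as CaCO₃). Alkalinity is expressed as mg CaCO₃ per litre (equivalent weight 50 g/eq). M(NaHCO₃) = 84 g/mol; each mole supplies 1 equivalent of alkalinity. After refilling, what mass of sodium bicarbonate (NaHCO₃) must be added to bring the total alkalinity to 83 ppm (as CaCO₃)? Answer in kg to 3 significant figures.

Volume: 101,000 US gal × 3.785 L/gal = 382,285 L.
After draining 56% and refilling: 151 × 0.44 + 13 × 0.56 = 73.72 ppm.
Deficit to target: 83 − 73.72 = 9.28 mg/L.
As CaCO₃: 9.28 mg/L × 382,285 L = 3548 g; ÷ 50 g/eq ÷ 1 = 70.95 mol NaHCO₃.
Mass: 70.95 × 84 = 5960 g.

5.96 kg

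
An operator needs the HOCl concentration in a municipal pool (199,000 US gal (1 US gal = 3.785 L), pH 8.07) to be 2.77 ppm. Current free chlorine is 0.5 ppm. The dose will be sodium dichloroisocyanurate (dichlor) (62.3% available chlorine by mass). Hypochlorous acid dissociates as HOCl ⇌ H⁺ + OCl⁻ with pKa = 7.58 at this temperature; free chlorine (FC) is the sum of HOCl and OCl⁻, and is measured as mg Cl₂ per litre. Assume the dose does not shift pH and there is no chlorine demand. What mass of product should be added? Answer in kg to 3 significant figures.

Volume: 199,000 US gal × 3.785 L/gal = 753,215 L.
[OCl⁻]/[HOCl] = 10^(pH − pKa) = 10^(8.07 − 7.58) = 3.09; fraction as HOCl = 1/(1 + 3.09) = 0.2445.
Free chlorine required for 2.77 ppm HOCl: 2.77 / 0.2445 = 11.33 ppm.
FC to add: 11.33 − 0.5 = 10.83 mg/L as Cl₂.
Cl₂ equivalent: 10.83 mg/L × 753,215 L = 8157 g.
Product at 62.3% available Cl: 8157 / 0.623 = 13,090 g.

13.1 kg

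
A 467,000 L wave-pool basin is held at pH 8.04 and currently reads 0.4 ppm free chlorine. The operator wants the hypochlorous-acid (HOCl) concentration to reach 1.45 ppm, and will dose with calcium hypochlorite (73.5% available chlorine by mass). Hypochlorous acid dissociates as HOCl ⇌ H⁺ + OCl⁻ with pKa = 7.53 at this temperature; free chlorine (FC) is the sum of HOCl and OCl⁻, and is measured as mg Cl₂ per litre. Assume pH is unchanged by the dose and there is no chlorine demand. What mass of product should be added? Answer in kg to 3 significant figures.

[OCl⁻]/[HOCl] = 10^(pH − pKa) = 10^(8.04 − 7.53) = 3.236; fraction as HOCl = 1/(1 + 3.236) = 0.2361.
Free chlorine required for 1.45 ppm HOCl: 1.45 / 0.2361 = 6.142 ppm.
FC to add: 6.142 − 0.4 = 5.742 mg/L as Cl₂.
Cl₂ equivalent: 5.742 mg/L × 467,000 L = 2682 g.
Product at 73.5% available Cl: 2682 / 0.735 = 3648 g.

3.65 kg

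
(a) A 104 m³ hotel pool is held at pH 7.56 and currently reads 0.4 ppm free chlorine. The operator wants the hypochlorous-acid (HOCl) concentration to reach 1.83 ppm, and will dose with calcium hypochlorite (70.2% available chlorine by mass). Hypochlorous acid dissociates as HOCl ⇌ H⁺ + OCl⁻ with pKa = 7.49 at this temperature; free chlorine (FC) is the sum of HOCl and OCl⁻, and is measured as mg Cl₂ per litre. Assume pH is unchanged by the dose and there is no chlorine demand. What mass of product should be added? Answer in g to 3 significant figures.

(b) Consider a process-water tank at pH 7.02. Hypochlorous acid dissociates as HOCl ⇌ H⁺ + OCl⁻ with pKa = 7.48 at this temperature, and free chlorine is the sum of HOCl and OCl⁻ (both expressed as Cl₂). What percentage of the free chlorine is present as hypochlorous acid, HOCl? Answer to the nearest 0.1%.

(a) 530 g; (b) 74.3%

(a) Volume: 104 m³ = 104,000 L.
(a) [OCl⁻]/[HOCl] = 10^(pH − pKa) = 10^(7.56 − 7.49) = 1.175; fraction as HOCl = 1/(1 + 1.175) = 0.4598.
(a) Free chlorine required for 1.83 ppm HOCl: 1.83 / 0.4598 = 3.98 ppm.
(a) FC to add: 3.98 − 0.4 = 3.58 mg/L as Cl₂.
(a) Cl₂ equivalent: 3.58 mg/L × 104,000 L = 372.3 g.
(a) Product at 70.2% available Cl: 372.3 / 0.702 = 530.4 g.

(b) [OCl⁻]/[HOCl] = 10^(pH − pKa) = 10^(7.02 − 7.48) = 10^-0.46 = 0.3467.
(b) Fraction as HOCl = 1 / (1 + 0.3467) = 0.7425.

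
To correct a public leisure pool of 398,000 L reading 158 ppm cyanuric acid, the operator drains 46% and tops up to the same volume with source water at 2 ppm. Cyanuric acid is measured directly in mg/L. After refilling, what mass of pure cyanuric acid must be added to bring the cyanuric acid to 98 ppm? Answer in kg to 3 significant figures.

After draining 46% and refilling: 158 × 0.54 + 2 × 0.46 = 86.24 ppm.
Deficit to target: 98 − 86.24 = 11.76 mg/L.
Mass: 11.76 mg/L × 398,000 L = 4680 g cyanuric acid.

4.68 kg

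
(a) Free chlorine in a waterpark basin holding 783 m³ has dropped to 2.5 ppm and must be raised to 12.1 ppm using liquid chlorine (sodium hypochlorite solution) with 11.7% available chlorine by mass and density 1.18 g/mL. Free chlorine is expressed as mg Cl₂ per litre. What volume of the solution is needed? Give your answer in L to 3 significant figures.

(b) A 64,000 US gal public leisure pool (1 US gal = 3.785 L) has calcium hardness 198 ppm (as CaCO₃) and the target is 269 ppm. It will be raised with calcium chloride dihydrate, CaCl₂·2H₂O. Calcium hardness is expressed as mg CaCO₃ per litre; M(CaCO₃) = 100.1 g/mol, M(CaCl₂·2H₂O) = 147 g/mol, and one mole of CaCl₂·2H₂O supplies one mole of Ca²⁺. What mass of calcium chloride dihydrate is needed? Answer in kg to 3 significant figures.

(a) Volume: 783 m³ = 783,000 L.
(a) Chlorine deficit: 12.1 − 2.5 = 9.6 ppm = 9.6 mg/L as Cl₂.
(a) Cl₂ equivalent needed: 9.6 mg/L × 783,000 L = 7,517,000 mg = 7517 g.
(a) Product at 11.7% available chlorine: 7517 / 0.117 = 64,250 g.
(a) Volume at density 1.18 g/mL: 64,250 g ÷ 1.18 g/mL = 54,450 mL.

(b) Volume: 64,000 US gal × 3.785 L/gal = 242,240 L.
(b) Hardness to add: (269 − 198) = 71 mg/L as CaCO₃ × 242,240 L = 17,200 g as CaCO₃.
(b) Moles of Ca²⁺ (1 mol Ca²⁺ ≡ 1 mol CaCO₃): 17,200 / 100.1 g/mol = 171.8 mol.
(b) Mass of CaCl₂·2H₂O: 171.8 × 147 = 25,260 g.

(a) 54.4 L; (b) 25.3 kg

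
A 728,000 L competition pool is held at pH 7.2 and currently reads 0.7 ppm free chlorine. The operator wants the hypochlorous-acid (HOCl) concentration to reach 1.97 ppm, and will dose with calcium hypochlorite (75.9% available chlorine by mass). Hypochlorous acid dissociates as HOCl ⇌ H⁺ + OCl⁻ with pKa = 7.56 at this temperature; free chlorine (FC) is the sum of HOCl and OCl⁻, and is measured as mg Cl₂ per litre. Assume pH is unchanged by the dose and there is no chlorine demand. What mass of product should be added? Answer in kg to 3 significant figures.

2.04 kg

[OCl⁻]/[HOCl] = 10^(pH − pKa) = 10^(7.2 − 7.56) = 0.4365; fraction as HOCl = 1/(1 + 0.4365) = 0.6961.
Free chlorine required for 1.97 ppm HOCl: 1.97 / 0.6961 = 2.83 ppm.
FC to add: 2.83 − 0.7 = 2.13 mg/L as Cl₂.
Cl₂ equivalent: 2.13 mg/L × 728,000 L = 1551 g.
Product at 75.9% available Cl: 1551 / 0.759 = 2043 g.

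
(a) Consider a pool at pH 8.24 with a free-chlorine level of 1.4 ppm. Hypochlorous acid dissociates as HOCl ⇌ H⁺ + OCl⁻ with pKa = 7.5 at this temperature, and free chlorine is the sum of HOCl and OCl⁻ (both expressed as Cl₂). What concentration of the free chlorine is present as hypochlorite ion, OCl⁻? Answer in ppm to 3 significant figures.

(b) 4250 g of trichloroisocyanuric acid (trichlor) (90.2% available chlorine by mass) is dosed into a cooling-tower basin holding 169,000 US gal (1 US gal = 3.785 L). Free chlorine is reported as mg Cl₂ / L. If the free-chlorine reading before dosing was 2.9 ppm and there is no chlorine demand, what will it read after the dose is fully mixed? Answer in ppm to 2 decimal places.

(a) [OCl⁻]/[HOCl] = 10^(pH − pKa) = 10^(8.24 − 7.5) = 10^0.74 = 5.495.
(a) Fraction as HOCl = 1 / (1 + 5.495) = 0.154.
(a) OCl⁻ = (1 − 0.154) × 1.4 ppm = 1.184 ppm.

(b) Volume: 169,000 US gal × 3.785 L/gal = 639,665 L.
(b) Available chlorine delivered: 4250 g × 0.902 = 3834 g as Cl₂.
(b) Concentration rise: 3834 g / 639,665 L = 5.993 mg/L = 5.99 ppm.
(b) Final FC: 2.9 + 5.99 = 8.89 ppm.

(a) 1.18 ppm; (b) 8.89 ppm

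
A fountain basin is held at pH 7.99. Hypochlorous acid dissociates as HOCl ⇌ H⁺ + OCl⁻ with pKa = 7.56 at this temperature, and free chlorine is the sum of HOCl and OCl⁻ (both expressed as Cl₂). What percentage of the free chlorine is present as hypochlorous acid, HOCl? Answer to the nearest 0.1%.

27.1%

[OCl⁻]/[HOCl] = 10^(pH − pKa) = 10^(7.99 − 7.56) = 10^0.43 = 2.692.
Fraction as HOCl = 1 / (1 + 2.692) = 0.2709.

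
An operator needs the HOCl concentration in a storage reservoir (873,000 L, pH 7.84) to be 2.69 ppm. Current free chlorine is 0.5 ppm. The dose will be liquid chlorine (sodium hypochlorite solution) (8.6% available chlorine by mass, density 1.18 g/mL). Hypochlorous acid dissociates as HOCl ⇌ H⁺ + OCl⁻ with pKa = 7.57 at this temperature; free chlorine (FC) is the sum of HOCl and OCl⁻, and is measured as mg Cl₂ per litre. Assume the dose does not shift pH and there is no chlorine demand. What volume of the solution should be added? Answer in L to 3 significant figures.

[OCl⁻]/[HOCl] = 10^(pH − pKa) = 10^(7.84 − 7.57) = 1.862; fraction as HOCl = 1/(1 + 1.862) = 0.3494.
Free chlorine required for 2.69 ppm HOCl: 2.69 / 0.3494 = 7.699 ppm.
FC to add: 7.699 − 0.5 = 7.199 mg/L as Cl₂.
Cl₂ equivalent: 7.199 mg/L × 873,000 L = 6285 g.
Product at 8.6% available Cl: 6285 / 0.086 = 73,080 g.
Volume: 73,080 g ÷ 1.18 g/mL = 61,930 mL.

61.9 L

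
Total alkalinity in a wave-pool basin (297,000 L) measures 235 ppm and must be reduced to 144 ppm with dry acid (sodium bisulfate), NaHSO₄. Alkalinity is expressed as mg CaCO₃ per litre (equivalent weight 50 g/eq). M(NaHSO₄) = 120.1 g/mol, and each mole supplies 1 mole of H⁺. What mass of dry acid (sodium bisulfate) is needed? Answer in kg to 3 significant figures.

Alkalinity to neutralize: (235 − 144) = 91 mg/L as CaCO₃ × 297,000 L = 27,030 g as CaCO₃.
Equivalents of H⁺ required: 27,030 ÷ 50 g/eq = 540.5 eq = 540.5 mol NaHSO₄.
Mass of NaHSO₄: 540.5 × 120.1 = 64,920 g.

64.9 kg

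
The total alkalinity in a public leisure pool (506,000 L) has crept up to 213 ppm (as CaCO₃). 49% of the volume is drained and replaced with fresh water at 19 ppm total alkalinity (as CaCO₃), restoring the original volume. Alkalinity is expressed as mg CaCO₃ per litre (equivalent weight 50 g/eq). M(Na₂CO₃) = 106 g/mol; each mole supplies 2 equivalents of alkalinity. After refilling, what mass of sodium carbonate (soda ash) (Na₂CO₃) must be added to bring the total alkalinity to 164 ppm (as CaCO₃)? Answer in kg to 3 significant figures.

24.7 kg

After draining 49% and refilling: 213 × 0.51 + 19 × 0.49 = 117.94 ppm.
Deficit to target: 164 − 117.94 = 46.06 mg/L.
As CaCO₃: 46.06 mg/L × 506,000 L = 23,310 g; ÷ 50 g/eq ÷ 2 = 233.1 mol Na₂CO₃.
Mass: 233.1 × 106 = 24,700 g.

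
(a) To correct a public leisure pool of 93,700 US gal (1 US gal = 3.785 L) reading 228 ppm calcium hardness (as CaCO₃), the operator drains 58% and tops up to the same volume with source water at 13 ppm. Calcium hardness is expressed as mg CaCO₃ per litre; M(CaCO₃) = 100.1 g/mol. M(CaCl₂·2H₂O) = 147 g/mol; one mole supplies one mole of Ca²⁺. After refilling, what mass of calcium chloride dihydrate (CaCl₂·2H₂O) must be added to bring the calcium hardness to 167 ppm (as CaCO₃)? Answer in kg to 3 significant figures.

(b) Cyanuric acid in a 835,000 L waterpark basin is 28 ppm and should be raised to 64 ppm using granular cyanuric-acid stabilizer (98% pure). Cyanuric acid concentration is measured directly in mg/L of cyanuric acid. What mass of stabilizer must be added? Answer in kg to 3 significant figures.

(a) 33.2 kg; (b) 30.7 kg

(a) Volume: 93,700 US gal × 3.785 L/gal = 354,654 L.
(a) After draining 58% and refilling: 228 × 0.42 + 13 × 0.58 = 103.3 ppm.
(a) Deficit to target: 167 − 103.3 = 63.7 mg/L.
(a) As CaCO₃: 63.7 mg/L × 354,654 L = 22,590 g; ÷ 100.1 = 225.7 mol Ca²⁺.
(a) Mass: 225.7 × 147 = 33,180 g.

(b) CYA to add: (64 − 28) = 36 mg/L × 835,000 L = 30,060 g cyanuric acid.
(b) At 98% purity: 30,060 / 0.98 = 30,670 g product.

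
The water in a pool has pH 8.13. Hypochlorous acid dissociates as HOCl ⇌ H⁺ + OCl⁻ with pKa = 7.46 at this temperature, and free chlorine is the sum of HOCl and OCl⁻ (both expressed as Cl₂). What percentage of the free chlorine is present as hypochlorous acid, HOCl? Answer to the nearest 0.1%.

17.6%

[OCl⁻]/[HOCl] = 10^(pH − pKa) = 10^(8.13 − 7.46) = 10^0.67 = 4.677.
Fraction as HOCl = 1 / (1 + 4.677) = 0.1761.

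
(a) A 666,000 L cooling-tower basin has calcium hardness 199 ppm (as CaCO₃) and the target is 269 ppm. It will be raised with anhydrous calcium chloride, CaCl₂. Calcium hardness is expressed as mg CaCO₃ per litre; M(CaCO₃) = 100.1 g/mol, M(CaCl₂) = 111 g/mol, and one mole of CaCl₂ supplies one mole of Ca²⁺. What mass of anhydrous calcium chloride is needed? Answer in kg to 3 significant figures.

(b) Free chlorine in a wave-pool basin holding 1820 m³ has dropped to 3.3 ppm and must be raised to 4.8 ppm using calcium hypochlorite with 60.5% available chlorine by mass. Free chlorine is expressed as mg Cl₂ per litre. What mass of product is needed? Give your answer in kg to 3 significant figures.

(a) Hardness to add: (269 − 199) = 70 mg/L as CaCO₃ × 666,000 L = 46,620 g as CaCO₃.
(a) Moles of Ca²⁺ (1 mol Ca²⁺ ≡ 1 mol CaCO₃): 46,620 / 100.1 g/mol = 465.7 mol.
(a) Mass of CaCl₂: 465.7 × 111 = 51,700 g.

(b) Volume: 1820 m³ = 1,820,000 L.
(b) Chlorine deficit: 4.8 − 3.3 = 1.5 ppm = 1.5 mg/L as Cl₂.
(b) Cl₂ equivalent needed: 1.5 mg/L × 1,820,000 L = 2,730,000 mg = 2730 g.
(b) Product at 60.5% available chlorine: 2730 / 0.605 = 4512 g.

(a) 51.7 kg; (b) 4.51 kg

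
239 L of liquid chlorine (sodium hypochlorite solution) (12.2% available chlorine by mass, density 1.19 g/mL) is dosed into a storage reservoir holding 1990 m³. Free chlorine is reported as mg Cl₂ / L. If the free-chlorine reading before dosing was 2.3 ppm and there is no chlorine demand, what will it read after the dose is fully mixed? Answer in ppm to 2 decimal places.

19.74 ppm

Volume: 1990 m³ = 1,990,000 L.
Mass of solution: 239 L × 1000 mL/L × 1.19 g/mL = 284,400 g.
Available chlorine delivered: 284,400 g × 0.122 = 34,700 g as Cl₂.
Concentration rise: 34,700 g / 1,990,000 L = 17.44 mg/L = 17.44 ppm.
Final FC: 2.3 + 17.44 = 19.74 ppm.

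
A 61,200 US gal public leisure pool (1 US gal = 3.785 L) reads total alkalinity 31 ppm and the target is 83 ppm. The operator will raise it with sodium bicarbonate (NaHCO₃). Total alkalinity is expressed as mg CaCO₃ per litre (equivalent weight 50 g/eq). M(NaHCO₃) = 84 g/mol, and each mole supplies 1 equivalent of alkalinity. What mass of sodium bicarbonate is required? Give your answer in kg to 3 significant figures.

20.2 kg

Volume: 61,200 US gal × 3.785 L/gal = 231,642 L.
Alkalinity to add: (83 − 31) = 52 mg/L as CaCO₃ × 231,642 L = 12,050 g as CaCO₃.
Equivalents: 12,050 g ÷ 50 g/eq = 240.9 eq.
NaHCO₃ supplies 1 eq per mole → 240.9 mol.
Mass: 240.9 mol × 84 g/mol = 20,240 g.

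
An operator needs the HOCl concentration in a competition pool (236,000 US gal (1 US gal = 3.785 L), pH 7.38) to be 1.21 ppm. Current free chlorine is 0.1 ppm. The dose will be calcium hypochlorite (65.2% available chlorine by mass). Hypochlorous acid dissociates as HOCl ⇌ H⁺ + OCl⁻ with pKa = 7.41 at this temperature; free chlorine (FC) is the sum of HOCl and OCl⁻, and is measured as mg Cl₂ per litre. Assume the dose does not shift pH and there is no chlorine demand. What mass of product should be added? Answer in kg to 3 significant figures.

Volume: 236,000 US gal × 3.785 L/gal = 893,260 L.
[OCl⁻]/[HOCl] = 10^(pH − pKa) = 10^(7.38 − 7.41) = 0.9333; fraction as HOCl = 1/(1 + 0.9333) = 0.5173.
Free chlorine required for 1.21 ppm HOCl: 1.21 / 0.5173 = 2.339 ppm.
FC to add: 2.339 − 0.1 = 2.239 mg/L as Cl₂.
Cl₂ equivalent: 2.239 mg/L × 893,260 L = 2000 g.
Product at 65.2% available Cl: 2000 / 0.652 = 3068 g.

3.07 kg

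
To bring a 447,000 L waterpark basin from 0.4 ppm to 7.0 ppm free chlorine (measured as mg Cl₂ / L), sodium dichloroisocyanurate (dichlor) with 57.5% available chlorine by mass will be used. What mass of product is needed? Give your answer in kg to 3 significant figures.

Chlorine deficit: 7.0 − 0.4 = 6.6 ppm = 6.6 mg/L as Cl₂.
Cl₂ equivalent needed: 6.6 mg/L × 447,000 L = 2,950,000 mg = 2950 g.
Product at 57.5% available chlorine: 2950 / 0.575 = 5131 g.

5.13 kg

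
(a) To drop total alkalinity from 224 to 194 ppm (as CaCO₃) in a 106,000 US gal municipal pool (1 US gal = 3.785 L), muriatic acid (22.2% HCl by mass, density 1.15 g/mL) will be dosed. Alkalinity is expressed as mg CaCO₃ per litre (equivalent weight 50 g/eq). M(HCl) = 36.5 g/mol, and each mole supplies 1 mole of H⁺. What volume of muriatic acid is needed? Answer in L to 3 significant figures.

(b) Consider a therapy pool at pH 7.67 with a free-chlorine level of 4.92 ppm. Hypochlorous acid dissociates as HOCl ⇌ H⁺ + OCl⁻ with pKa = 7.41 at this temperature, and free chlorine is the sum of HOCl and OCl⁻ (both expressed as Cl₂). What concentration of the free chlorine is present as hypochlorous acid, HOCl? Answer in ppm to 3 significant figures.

(a) 34.4 L; (b) 1.74 ppm

(a) Volume: 106,000 US gal × 3.785 L/gal = 401,210 L.
(a) Alkalinity to neutralize: (224 − 194) = 30 mg/L as CaCO₃ × 401,210 L = 12,040 g as CaCO₃.
(a) Equivalents of H⁺ required: 12,040 ÷ 50 g/eq = 240.7 eq = 240.7 mol HCl.
(a) Mass of HCl: 240.7 × 36.5 = 8786 g.
(a) Mass of 22.2% solution: 8786 / 0.222 = 39,580 g.
(a) Volume: 39,580 g ÷ 1.15 g/mL = 34,420 mL.

(b) [OCl⁻]/[HOCl] = 10^(pH − pKa) = 10^(7.67 − 7.41) = 10^0.26 = 1.82.
(b) Fraction as HOCl = 1 / (1 + 1.82) = 0.3546.
(b) HOCl = 0.3546 × 4.92 ppm = 1.745 ppm.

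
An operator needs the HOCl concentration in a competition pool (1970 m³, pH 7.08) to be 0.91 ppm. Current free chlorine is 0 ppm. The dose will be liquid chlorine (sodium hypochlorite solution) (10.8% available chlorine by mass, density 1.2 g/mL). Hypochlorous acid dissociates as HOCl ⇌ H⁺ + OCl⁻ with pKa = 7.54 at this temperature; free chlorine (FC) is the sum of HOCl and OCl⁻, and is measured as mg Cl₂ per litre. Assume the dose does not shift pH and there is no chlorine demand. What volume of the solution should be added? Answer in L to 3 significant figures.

Volume: 1970 m³ = 1,970,000 L.
[OCl⁻]/[HOCl] = 10^(pH − pKa) = 10^(7.08 − 7.54) = 0.3467; fraction as HOCl = 1/(1 + 0.3467) = 0.7425.
Free chlorine required for 0.91 ppm HOCl: 0.91 / 0.7425 = 1.226 ppm.
FC to add: 1.226 − 0 = 1.226 mg/L as Cl₂.
Cl₂ equivalent: 1.226 mg/L × 1,970,000 L = 2414 g.
Product at 10.8% available Cl: 2414 / 0.108 = 22,350 g.
Volume: 22,350 g ÷ 1.2 g/mL = 18,630 mL.

18.6 L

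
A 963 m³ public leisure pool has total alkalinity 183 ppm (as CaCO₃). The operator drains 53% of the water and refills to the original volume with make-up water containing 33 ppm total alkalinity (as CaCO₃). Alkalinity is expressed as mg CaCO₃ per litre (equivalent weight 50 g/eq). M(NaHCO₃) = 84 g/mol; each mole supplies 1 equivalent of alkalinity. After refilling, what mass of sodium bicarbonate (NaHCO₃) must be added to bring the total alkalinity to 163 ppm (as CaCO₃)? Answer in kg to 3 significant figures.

96.3 kg

Volume: 963 m³ = 963,000 L.
After draining 53% and refilling: 183 × 0.47 + 33 × 0.53 = 103.5 ppm.
Deficit to target: 163 − 103.5 = 59.5 mg/L.
As CaCO₃: 59.5 mg/L × 963,000 L = 57,300 g; ÷ 50 g/eq ÷ 1 = 1146 mol NaHCO₃.
Mass: 1146 × 84 = 96,260 g.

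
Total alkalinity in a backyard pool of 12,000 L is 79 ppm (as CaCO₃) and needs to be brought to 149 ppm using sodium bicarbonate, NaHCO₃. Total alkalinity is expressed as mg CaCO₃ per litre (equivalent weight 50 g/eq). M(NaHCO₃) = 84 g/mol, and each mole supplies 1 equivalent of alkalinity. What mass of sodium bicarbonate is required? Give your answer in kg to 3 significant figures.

1.41 kg

Alkalinity to add: (149 − 79) = 70 mg/L as CaCO₃ × 12,000 L = 840 g as CaCO₃.
Equivalents: 840 g ÷ 50 g/eq = 16.8 eq.
NaHCO₃ supplies 1 eq per mole → 16.8 mol.
Mass: 16.8 mol × 84 g/mol = 1411 g.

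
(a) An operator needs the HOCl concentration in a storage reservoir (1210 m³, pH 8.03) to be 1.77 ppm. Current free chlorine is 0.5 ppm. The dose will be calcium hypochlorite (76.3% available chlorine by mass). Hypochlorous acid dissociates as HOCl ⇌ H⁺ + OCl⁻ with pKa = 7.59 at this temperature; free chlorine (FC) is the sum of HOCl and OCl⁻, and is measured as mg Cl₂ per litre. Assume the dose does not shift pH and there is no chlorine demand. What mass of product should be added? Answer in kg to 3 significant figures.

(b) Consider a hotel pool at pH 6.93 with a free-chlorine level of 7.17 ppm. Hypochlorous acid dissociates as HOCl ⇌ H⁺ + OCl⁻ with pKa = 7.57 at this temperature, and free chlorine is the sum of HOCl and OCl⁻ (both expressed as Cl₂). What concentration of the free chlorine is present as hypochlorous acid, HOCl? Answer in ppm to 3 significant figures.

(a) Volume: 1210 m³ = 1,210,000 L.
(a) [OCl⁻]/[HOCl] = 10^(pH − pKa) = 10^(8.03 − 7.59) = 2.754; fraction as HOCl = 1/(1 + 2.754) = 0.2664.
(a) Free chlorine required for 1.77 ppm HOCl: 1.77 / 0.2664 = 6.645 ppm.
(a) FC to add: 6.645 − 0.5 = 6.145 mg/L as Cl₂.
(a) Cl₂ equivalent: 6.145 mg/L × 1,210,000 L = 7435 g.
(a) Product at 76.3% available Cl: 7435 / 0.763 = 9745 g.

(b) [OCl⁻]/[HOCl] = 10^(pH − pKa) = 10^(6.93 − 7.57) = 10^-0.64 = 0.2291.
(b) Fraction as HOCl = 1 / (1 + 0.2291) = 0.8136.
(b) HOCl = 0.8136 × 7.17 ppm = 5.834 ppm.

(a) 9.74 kg; (b) 5.83 ppm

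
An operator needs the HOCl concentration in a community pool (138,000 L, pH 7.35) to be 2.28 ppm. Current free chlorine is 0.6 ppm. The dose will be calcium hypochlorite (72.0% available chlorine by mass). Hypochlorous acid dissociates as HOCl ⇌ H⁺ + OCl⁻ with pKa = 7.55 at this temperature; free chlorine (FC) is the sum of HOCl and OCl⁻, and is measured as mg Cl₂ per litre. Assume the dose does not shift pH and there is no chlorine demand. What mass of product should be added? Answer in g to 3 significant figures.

598 g

[OCl⁻]/[HOCl] = 10^(pH − pKa) = 10^(7.35 − 7.55) = 0.631; fraction as HOCl = 1/(1 + 0.631) = 0.6131.
Free chlorine required for 2.28 ppm HOCl: 2.28 / 0.6131 = 3.719 ppm.
FC to add: 3.719 − 0.6 = 3.119 mg/L as Cl₂.
Cl₂ equivalent: 3.119 mg/L × 138,000 L = 430.4 g.
Product at 72.0% available Cl: 430.4 / 0.72 = 597.7 g.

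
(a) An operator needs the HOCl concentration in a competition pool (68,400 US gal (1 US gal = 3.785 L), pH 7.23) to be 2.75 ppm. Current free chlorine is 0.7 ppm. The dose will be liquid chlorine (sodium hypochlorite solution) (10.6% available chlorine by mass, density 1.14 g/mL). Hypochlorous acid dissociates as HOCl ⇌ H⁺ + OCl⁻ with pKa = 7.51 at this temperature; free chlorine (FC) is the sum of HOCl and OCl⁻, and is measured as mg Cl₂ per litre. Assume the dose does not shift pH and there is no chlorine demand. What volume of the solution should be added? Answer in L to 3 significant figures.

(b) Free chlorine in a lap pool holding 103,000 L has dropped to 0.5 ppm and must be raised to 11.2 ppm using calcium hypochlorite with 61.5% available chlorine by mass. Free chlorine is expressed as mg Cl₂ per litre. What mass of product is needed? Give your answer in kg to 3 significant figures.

(a) Volume: 68,400 US gal × 3.785 L/gal = 258,894 L.
(a) [OCl⁻]/[HOCl] = 10^(pH − pKa) = 10^(7.23 − 7.51) = 0.5248; fraction as HOCl = 1/(1 + 0.5248) = 0.6558.
(a) Free chlorine required for 2.75 ppm HOCl: 2.75 / 0.6558 = 4.193 ppm.
(a) FC to add: 4.193 − 0.7 = 3.493 mg/L as Cl₂.
(a) Cl₂ equivalent: 3.493 mg/L × 258,894 L = 904.4 g.
(a) Product at 10.6% available Cl: 904.4 / 0.106 = 8532 g.
(a) Volume: 8532 g ÷ 1.14 g/mL = 7484 mL.

(b) Chlorine deficit: 11.2 − 0.5 = 10.7 ppm = 10.7 mg/L as Cl₂.
(b) Cl₂ equivalent needed: 10.7 mg/L × 103,000 L = 1,102,000 mg = 1102 g.
(b) Product at 61.5% available chlorine: 1102 / 0.615 = 1792 g.

(a) 7.48 L; (b) 1.79 kg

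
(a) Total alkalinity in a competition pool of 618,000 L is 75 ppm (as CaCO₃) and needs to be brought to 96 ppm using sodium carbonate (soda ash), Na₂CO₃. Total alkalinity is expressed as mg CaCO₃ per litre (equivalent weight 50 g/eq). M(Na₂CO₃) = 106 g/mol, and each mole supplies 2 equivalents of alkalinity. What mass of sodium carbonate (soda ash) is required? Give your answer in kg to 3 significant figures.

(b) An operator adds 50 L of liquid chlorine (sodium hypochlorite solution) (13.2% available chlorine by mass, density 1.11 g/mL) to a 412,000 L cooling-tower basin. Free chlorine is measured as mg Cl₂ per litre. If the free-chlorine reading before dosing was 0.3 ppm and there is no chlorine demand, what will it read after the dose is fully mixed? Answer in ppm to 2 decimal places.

(a) Alkalinity to add: (96 − 75) = 21 mg/L as CaCO₃ × 618,000 L = 12,980 g as CaCO₃.
(a) Equivalents: 12,980 g ÷ 50 g/eq = 259.6 eq.
(a) Each mole of Na₂CO₃ supplies 2 eq, so 259.6 / 2 = 129.8 mol.
(a) Mass: 129.8 mol × 106 g/mol = 13,760 g.

(b) Mass of solution: 50 L × 1000 mL/L × 1.11 g/mL = 55,500 g.
(b) Available chlorine delivered: 55,500 g × 0.132 = 7326 g as Cl₂.
(b) Concentration rise: 7326 g / 412,000 L = 17.78 mg/L = 17.78 ppm.
(b) Final FC: 0.3 + 17.78 = 18.08 ppm.

(a) 13.8 kg; (b) 18.08 ppm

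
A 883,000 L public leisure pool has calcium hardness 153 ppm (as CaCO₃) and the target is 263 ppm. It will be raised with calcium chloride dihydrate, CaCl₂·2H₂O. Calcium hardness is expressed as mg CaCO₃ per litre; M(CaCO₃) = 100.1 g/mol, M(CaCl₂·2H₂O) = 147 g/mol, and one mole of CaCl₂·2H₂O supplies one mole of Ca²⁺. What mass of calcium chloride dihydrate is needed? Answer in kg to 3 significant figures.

143 kg

Hardness to add: (263 − 153) = 110 mg/L as CaCO₃ × 883,000 L = 97,130 g as CaCO₃.
Moles of Ca²⁺ (1 mol Ca²⁺ ≡ 1 mol CaCO₃): 97,130 / 100.1 g/mol = 970.3 mol.
Mass of CaCl₂·2H₂O: 970.3 × 147 = 142,600 g.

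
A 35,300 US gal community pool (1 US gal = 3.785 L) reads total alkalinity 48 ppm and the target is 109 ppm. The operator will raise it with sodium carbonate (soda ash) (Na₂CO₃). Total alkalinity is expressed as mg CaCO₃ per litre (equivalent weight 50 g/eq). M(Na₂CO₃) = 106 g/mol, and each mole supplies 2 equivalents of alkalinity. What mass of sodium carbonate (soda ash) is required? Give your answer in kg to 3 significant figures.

Volume: 35,300 US gal × 3.785 L/gal = 133,610 L.
Alkalinity to add: (109 − 48) = 61 mg/L as CaCO₃ × 133,610 L = 8150 g as CaCO₃.
Equivalents: 8150 g ÷ 50 g/eq = 163 eq.
Each mole of Na₂CO₃ supplies 2 eq, so 163 / 2 = 81.5 mol.
Mass: 81.5 mol × 106 g/mol = 8639 g.

8.64 kg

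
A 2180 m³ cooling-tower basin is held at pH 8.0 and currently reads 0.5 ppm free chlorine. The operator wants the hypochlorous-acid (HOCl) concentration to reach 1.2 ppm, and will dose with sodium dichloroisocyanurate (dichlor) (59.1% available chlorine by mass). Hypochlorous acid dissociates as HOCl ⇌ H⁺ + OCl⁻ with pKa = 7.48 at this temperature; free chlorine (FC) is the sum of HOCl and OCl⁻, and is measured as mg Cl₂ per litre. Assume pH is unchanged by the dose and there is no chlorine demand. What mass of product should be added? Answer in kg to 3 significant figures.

17.2 kg

Volume: 2180 m³ = 2,180,000 L.
[OCl⁻]/[HOCl] = 10^(pH − pKa) = 10^(8.0 − 7.48) = 3.311; fraction as HOCl = 1/(1 + 3.311) = 0.2319.
Free chlorine required for 1.2 ppm HOCl: 1.2 / 0.2319 = 5.174 ppm.
FC to add: 5.174 − 0.5 = 4.674 mg/L as Cl₂.
Cl₂ equivalent: 4.674 mg/L × 2,180,000 L = 10,190 g.
Product at 59.1% available Cl: 10,190 / 0.591 = 17,240 g.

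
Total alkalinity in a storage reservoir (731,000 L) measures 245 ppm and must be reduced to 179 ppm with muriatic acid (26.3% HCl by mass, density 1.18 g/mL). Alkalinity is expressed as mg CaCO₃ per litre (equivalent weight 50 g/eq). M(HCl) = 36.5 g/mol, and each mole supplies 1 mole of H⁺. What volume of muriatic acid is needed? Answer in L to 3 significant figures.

Alkalinity to neutralize: (245 − 179) = 66 mg/L as CaCO₃ × 731,000 L = 48,250 g as CaCO₃.
Equivalents of H⁺ required: 48,250 ÷ 50 g/eq = 964.9 eq = 964.9 mol HCl.
Mass of HCl: 964.9 × 36.5 = 35,220 g.
Mass of 26.3% solution: 35,220 / 0.263 = 133,900 g.
Volume: 133,900 g ÷ 1.18 g/mL = 113,500 mL.

113 L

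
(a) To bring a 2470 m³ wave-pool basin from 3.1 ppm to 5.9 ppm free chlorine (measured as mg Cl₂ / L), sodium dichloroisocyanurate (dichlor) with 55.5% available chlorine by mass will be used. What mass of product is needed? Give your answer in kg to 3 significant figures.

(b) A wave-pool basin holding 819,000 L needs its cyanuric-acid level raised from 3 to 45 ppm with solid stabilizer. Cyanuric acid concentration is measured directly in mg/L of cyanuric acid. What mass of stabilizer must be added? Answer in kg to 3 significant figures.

(a) Volume: 2470 m³ = 2,470,000 L.
(a) Chlorine deficit: 5.9 − 3.1 = 2.8 ppm = 2.8 mg/L as Cl₂.
(a) Cl₂ equivalent needed: 2.8 mg/L × 2,470,000 L = 6,916,000 mg = 6916 g.
(a) Product at 55.5% available chlorine: 6916 / 0.555 = 12,460 g.

(b) CYA to add: (45 − 3) = 42 mg/L × 819,000 L = 34,400 g cyanuric acid.

(a) 12.5 kg; (b) 34.4 kg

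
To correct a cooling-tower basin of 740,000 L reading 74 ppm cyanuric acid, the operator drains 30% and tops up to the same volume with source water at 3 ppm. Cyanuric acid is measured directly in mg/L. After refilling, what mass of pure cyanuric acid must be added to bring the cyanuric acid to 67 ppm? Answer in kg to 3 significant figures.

10.6 kg

After draining 30% and refilling: 74 × 0.70 + 3 × 0.30 = 52.7 ppm.
Deficit to target: 67 − 52.7 = 14.3 mg/L.
Mass: 14.3 mg/L × 740,000 L = 10,580 g cyanuric acid.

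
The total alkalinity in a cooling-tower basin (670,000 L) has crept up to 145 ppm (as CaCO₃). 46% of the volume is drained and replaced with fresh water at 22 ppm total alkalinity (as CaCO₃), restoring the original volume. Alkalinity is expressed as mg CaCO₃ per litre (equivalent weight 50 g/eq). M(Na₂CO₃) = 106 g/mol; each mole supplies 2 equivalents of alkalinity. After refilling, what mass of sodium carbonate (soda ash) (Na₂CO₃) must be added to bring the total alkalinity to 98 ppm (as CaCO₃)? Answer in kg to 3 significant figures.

6.80 kg

After draining 46% and refilling: 145 × 0.54 + 22 × 0.46 = 88.42 ppm.
Deficit to target: 98 − 88.42 = 9.58 mg/L.
As CaCO₃: 9.58 mg/L × 670,000 L = 6419 g; ÷ 50 g/eq ÷ 2 = 64.19 mol Na₂CO₃.
Mass: 64.19 × 106 = 6804 g.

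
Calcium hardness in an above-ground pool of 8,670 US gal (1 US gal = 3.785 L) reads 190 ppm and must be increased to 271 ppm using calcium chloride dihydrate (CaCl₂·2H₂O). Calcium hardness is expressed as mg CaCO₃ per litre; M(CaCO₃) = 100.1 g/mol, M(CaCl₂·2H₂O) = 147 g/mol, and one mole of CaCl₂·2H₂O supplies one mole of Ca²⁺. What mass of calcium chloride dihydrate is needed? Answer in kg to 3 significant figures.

Volume: 8,670 US gal × 3.785 L/gal = 32,816 L.
Hardness to add: (271 − 190) = 81 mg/L as CaCO₃ × 32,816 L = 2658 g as CaCO₃.
Moles of Ca²⁺ (1 mol Ca²⁺ ≡ 1 mol CaCO₃): 2658 / 100.1 g/mol = 26.55 mol.
Mass of CaCl₂·2H₂O: 26.55 × 147 = 3903 g.

3.90 kg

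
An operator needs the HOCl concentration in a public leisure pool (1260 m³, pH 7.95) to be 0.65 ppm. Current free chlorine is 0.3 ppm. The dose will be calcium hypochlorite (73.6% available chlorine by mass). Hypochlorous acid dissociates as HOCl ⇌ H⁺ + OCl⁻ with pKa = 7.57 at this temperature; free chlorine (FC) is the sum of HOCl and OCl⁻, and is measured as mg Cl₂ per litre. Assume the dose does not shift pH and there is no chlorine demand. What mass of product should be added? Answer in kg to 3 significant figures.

Volume: 1260 m³ = 1,260,000 L.
[OCl⁻]/[HOCl] = 10^(pH − pKa) = 10^(7.95 − 7.57) = 2.399; fraction as HOCl = 1/(1 + 2.399) = 0.2942.
Free chlorine required for 0.65 ppm HOCl: 0.65 / 0.2942 = 2.209 ppm.
FC to add: 2.209 − 0.3 = 1.909 mg/L as Cl₂.
Cl₂ equivalent: 1.909 mg/L × 1,260,000 L = 2406 g.
Product at 73.6% available Cl: 2406 / 0.736 = 3269 g.

3.27 kg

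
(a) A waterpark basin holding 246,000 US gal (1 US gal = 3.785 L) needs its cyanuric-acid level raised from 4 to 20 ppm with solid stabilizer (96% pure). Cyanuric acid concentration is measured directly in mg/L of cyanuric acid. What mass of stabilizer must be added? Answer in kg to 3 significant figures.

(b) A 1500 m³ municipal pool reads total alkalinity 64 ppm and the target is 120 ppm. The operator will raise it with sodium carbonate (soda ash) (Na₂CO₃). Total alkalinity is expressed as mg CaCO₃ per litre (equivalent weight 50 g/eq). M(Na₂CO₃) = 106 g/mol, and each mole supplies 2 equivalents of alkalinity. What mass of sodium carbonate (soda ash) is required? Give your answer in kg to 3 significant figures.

(a) Volume: 246,000 US gal × 3.785 L/gal = 931,110 L.
(a) CYA to add: (20 − 4) = 16 mg/L × 931,110 L = 14,900 g cyanuric acid.
(a) At 96% purity: 14,900 / 0.96 = 15,520 g product.

(b) Volume: 1500 m³ = 1,500,000 L.
(b) Alkalinity to add: (120 − 64) = 56 mg/L as CaCO₃ × 1,500,000 L = 84,000 g as CaCO₃.
(b) Equivalents: 84,000 g ÷ 50 g/eq = 1680 eq.
(b) Each mole of Na₂CO₃ supplies 2 eq, so 1680 / 2 = 840 mol.
(b) Mass: 840 mol × 106 g/mol = 89,040 g.

(a) 15.5 kg; (b) 89.0 kg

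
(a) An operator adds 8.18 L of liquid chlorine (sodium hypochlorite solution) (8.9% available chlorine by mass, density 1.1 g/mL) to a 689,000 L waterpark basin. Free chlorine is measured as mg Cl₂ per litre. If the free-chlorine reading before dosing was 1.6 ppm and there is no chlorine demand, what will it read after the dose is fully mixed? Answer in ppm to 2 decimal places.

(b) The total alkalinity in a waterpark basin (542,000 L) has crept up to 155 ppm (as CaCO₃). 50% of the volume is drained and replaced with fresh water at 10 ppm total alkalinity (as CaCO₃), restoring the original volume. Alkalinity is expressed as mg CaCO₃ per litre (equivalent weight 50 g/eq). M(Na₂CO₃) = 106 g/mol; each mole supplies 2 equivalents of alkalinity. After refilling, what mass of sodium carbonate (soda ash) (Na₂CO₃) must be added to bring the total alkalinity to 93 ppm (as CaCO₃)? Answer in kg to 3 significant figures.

(a) Mass of solution: 8.18 L × 1000 mL/L × 1.1 g/mL = 8998 g.
(a) Available chlorine delivered: 8998 g × 0.089 = 800.8 g as Cl₂.
(a) Concentration rise: 800.8 g / 689,000 L = 1.162 mg/L = 1.16 ppm.
(a) Final FC: 1.6 + 1.16 = 2.76 ppm.

(b) After draining 50% and refilling: 155 × 0.50 + 10 × 0.50 = 82.5 ppm.
(b) Deficit to target: 93 − 82.5 = 10.5 mg/L.
(b) As CaCO₃: 10.5 mg/L × 542,000 L = 5691 g; ÷ 50 g/eq ÷ 2 = 56.91 mol Na₂CO₃.
(b) Mass: 56.91 × 106 = 6032 g.

(a) 2.76 ppm; (b) 6.03 kg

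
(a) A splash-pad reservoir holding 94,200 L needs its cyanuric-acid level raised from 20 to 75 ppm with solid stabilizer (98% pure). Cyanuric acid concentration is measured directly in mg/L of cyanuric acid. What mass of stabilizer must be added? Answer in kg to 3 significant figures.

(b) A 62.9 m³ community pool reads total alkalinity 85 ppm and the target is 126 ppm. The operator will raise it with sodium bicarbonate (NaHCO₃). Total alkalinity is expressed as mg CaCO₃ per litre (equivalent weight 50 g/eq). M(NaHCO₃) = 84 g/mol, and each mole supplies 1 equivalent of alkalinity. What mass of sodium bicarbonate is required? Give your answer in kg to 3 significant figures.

(a) 5.29 kg; (b) 4.33 kg

(a) CYA to add: (75 − 20) = 55 mg/L × 94,200 L = 5181 g cyanuric acid.
(a) At 98% purity: 5181 / 0.98 = 5287 g product.

(b) Volume: 62.9 m³ = 62,900 L.
(b) Alkalinity to add: (126 − 85) = 41 mg/L as CaCO₃ × 62,900 L = 2579 g as CaCO₃.
(b) Equivalents: 2579 g ÷ 50 g/eq = 51.58 eq.
(b) NaHCO₃ supplies 1 eq per mole → 51.58 mol.
(b) Mass: 51.58 mol × 84 g/mol = 4333 g.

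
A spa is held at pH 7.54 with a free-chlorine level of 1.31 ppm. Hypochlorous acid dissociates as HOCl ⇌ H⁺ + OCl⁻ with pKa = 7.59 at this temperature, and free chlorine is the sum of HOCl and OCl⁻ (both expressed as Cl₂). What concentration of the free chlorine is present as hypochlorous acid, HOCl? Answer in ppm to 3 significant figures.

[OCl⁻]/[HOCl] = 10^(pH − pKa) = 10^(7.54 − 7.59) = 10^-0.05 = 0.8913.
Fraction as HOCl = 1 / (1 + 0.8913) = 0.5288.
HOCl = 0.5288 × 1.31 ppm = 0.6927 ppm.

0.693 ppm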